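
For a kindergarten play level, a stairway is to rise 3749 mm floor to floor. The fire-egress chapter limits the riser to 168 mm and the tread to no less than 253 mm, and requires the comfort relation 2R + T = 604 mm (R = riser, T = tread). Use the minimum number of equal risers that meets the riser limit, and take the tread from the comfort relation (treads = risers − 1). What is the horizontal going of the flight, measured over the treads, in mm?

6116 mm

3749 / 168 = 22.315 → round up to 23 risers.
Each riser is 3749/23 = 163 mm (≤ 168 mm).
T = 604 − 2·163 = 278 mm, which satisfies the 253 mm minimum.
Going = (23 − 1) × 278 = 6116 mm.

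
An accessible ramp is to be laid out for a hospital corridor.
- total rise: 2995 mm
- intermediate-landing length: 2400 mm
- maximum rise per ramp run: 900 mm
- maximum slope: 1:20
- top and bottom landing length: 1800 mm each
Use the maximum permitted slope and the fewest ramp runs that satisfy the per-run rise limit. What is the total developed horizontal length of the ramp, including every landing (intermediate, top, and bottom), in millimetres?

70700 mm

2995 / 900 = 3.328 → round up to 4 ramp runs. That means 3 intermediate landings.
Ramp run (horizontal) at 1:20: 2995 × 20 = 59900 mm.
3 intermediate landings contribute 3 × 2400 = 7200 mm.
Top and bottom landings: 2 × 1800 = 3600 mm.
Total = 59900 + 7200 + 3600 = 70700 mm.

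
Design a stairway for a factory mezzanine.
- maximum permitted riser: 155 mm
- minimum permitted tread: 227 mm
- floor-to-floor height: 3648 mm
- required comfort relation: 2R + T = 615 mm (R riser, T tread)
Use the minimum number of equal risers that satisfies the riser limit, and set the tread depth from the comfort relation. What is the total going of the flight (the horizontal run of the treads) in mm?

7153 mm

3648 / 155 = 23.54, so 24 risers are needed.
Each riser is 3648/24 = 152 mm (≤ 155 mm).
From 2R + T = 615: T = 615 − 304 = 311 mm.
Going = (24 − 1) × 311 = 7153 mm.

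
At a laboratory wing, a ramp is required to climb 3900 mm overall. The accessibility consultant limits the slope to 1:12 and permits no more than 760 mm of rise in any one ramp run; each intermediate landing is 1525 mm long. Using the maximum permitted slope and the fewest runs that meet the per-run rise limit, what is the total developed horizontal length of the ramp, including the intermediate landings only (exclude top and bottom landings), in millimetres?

At most 760 each: 3900/760 = 5.13, giving 6 ramp runs. That means 5 intermediate landings.
Ramp run (horizontal) at 1:12: 3900 × 12 = 46800 mm.
5 intermediate landings contribute 5 × 1525 = 7625 mm.
Total developed length = 46800 + 7625 = 54425 mm.

54425 mm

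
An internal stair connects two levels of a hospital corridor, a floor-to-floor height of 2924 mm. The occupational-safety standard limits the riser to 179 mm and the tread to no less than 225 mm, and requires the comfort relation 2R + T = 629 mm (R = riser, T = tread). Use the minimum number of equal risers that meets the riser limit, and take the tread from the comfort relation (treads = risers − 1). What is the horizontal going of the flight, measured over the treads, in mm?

2924 / 179 = 16.335 → round up to 17 risers.
Each riser is 2924/17 = 172 mm (≤ 179 mm).
From 2R + T = 629: T = 629 − 344 = 285 mm.
Going = (17 − 1) × 285 = 4560 mm.

4560 mm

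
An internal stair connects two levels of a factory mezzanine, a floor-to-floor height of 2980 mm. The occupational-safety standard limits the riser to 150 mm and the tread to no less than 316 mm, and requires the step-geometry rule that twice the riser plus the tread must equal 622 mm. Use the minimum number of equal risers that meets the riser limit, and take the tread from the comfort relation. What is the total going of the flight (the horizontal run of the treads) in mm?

At most 150 each: 2980/150 = 19.87, giving 20 risers.
R = 2980 ÷ 20 = 149 mm.
T = 622 − 2·149 = 324 mm, which satisfies the 316 mm minimum.
Going = (20 − 1) × 324 = 6156 mm.

6156 mm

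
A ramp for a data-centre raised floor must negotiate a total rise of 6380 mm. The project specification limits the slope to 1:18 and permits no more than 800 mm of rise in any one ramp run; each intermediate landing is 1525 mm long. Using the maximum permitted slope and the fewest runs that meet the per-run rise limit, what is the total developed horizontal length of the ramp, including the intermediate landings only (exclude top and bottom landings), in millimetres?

At most 800 each: 6380/800 = 7.97, giving 8 ramp runs. That means 7 intermediate landings.
Horizontal run for 6380 mm of rise at 1:18 is 6380 × 18 = 114840 mm.
7 intermediate landings contribute 7 × 1525 = 10675 mm.
Total developed length = 114840 + 10675 = 125515 mm.

125515 mm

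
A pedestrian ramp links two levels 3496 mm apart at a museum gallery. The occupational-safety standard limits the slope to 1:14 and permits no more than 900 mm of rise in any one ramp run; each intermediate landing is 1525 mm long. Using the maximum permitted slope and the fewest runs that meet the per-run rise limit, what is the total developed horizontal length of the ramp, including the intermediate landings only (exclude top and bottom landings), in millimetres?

53519 mm

⌈3496/900⌉ = 4 ramp runs. That means 3 intermediate landings.
Horizontal run for 3496 mm of rise at 1:14 is 3496 × 14 = 48944 mm.
3 intermediate landings contribute 3 × 1525 = 4575 mm.
Developed length = 48944 + 4575 = 53519 mm.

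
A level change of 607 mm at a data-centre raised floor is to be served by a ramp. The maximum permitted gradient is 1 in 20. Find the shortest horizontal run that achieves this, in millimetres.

At 1:20 the run is 20 × 607 = 12140 mm.

12140 mm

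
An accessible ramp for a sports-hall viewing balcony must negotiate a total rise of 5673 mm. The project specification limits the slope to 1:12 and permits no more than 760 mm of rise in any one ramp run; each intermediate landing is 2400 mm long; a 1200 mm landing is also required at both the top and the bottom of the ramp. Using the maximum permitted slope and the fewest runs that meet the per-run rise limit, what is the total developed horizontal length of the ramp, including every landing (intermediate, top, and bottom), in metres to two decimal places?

At most 760 each: 5673/760 = 7.46, giving 8 ramp runs. That means 7 intermediate landings.
Horizontal run for 5673 mm of rise at 1:12 is 5673 × 12 = 68076 mm.
7 intermediate landings contribute 7 × 2400 = 16800 mm.
Top and bottom landings: 2 × 1200 = 2400 mm.
Total = 68076 + 16800 + 2400 = 87276 mm.
= 87.28 m.

87.28 m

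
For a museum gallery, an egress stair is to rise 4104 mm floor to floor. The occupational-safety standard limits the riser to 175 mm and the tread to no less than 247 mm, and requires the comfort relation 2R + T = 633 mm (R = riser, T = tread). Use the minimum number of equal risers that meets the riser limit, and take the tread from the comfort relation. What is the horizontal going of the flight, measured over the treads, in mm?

4104 / 175 = 23.451 → round up to 24 risers.
Each riser is 4104/24 = 171 mm (≤ 175 mm).
Tread T = 633 − 2 × 171 = 291 mm (≥ 247 mm).
Going = (24 − 1) × 291 = 6693 mm.

6693 mm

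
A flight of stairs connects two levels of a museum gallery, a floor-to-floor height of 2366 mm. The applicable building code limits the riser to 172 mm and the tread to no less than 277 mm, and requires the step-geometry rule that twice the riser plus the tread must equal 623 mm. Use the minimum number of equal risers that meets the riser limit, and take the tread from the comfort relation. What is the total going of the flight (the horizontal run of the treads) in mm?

3705 mm

⌈2366/172⌉ = 14 risers.
R = 2366 ÷ 14 = 169 mm.
Tread T = 623 − 2 × 169 = 285 mm (≥ 277 mm).
Going = (14 − 1) × 285 = 3705 mm.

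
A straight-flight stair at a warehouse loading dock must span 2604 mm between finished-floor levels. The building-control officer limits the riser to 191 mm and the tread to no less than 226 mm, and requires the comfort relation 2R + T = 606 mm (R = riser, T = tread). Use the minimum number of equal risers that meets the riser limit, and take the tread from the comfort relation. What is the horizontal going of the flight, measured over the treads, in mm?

3042 mm

⌈2604/191⌉ = 14 risers.
Each riser is 2604/14 = 186 mm (≤ 191 mm).
From 2R + T = 606: T = 606 − 372 = 234 mm.
14 risers give 13 treads; going = 13 × 234 = 3042 mm.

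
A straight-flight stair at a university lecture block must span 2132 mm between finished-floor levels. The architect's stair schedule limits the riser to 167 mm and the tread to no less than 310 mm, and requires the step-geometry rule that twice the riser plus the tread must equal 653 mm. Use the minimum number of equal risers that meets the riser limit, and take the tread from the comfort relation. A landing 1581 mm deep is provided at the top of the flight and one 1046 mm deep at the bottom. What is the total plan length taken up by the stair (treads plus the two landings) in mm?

6527 mm

⌈2132/167⌉ = 13 risers.
Riser R = 2132 / 13 = 164 mm, within the 167 mm limit.
Tread T = 653 − 2 × 164 = 325 mm (≥ 310 mm).
Going = (13 − 1) × 325 = 3900 mm.
Add landings: 3900 + 1581 + 1046 = 6527 mm.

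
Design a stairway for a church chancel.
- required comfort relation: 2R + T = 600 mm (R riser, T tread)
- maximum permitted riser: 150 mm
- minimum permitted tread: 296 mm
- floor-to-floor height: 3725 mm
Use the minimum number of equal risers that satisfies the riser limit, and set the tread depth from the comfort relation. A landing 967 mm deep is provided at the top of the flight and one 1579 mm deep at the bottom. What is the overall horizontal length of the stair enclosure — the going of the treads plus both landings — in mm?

9794 mm

⌈3725/150⌉ = 25 risers.
Each riser is 3725/25 = 149 mm (≤ 150 mm).
From 2R + T = 600: T = 600 − 298 = 302 mm.
25 risers give 24 treads; going = 24 × 302 = 7248 mm.
Add landings: 7248 + 967 + 1579 = 9794 mm.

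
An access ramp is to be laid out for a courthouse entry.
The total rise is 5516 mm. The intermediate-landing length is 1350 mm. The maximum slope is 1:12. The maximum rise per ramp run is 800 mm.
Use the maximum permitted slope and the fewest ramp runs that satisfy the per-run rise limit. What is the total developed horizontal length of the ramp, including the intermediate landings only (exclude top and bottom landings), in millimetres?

At most 800 each: 5516/800 = 6.89, giving 7 ramp runs. That means 6 intermediate landings.
Ramp run (horizontal) at 1:12: 5516 × 12 = 66192 mm.
Intermediate landings: 6 × 1350 = 8100 mm.
Total developed length = 66192 + 8100 = 74292 mm.

74292 mm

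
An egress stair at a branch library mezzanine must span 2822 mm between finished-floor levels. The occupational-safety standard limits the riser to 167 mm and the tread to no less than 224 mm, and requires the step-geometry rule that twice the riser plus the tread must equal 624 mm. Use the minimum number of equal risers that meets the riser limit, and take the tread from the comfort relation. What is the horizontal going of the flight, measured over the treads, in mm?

2822 / 167 = 16.90, so 17 risers are needed.
R = 2822 ÷ 17 = 166 mm.
T = 624 − 2·166 = 292 mm, which satisfies the 224 mm minimum.
17 risers give 16 treads; going = 16 × 292 = 4672 mm.

4672 mm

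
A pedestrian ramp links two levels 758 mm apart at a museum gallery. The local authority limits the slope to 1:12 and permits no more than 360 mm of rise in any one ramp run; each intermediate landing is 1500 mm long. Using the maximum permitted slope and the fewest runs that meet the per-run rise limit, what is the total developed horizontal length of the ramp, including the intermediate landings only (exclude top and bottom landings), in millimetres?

At most 360 each: 758/360 = 2.11, giving 3 ramp runs. That means 2 intermediate landings.
Horizontal run for 758 mm of rise at 1:12 is 758 × 12 = 9096 mm.
2 intermediate landings contribute 2 × 1500 = 3000 mm.
Total developed length = 9096 + 3000 = 12096 mm.

12096 mm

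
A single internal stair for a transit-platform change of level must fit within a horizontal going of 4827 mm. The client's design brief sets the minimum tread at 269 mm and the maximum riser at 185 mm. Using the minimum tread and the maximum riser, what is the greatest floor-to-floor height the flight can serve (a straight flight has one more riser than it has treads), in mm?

Treads that fit: ⌊4827 / 269⌋ = 17.
Risers = treads + 1 = 18.
Maximum height = 18 × 185 = 3330 mm.

3330 mm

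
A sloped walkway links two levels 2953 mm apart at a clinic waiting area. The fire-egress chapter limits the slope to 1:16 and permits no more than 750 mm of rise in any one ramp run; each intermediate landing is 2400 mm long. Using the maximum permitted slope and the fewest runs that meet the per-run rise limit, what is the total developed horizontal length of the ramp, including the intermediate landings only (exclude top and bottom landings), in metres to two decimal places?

54.45 m

At most 750 each: 2953/750 = 3.94, giving 4 ramp runs. That means 3 intermediate landings.
Ramp run (horizontal) at 1:16: 2953 × 16 = 47248 mm.
Intermediate landings: 3 × 2400 = 7200 mm.
Developed length = 47248 + 7200 = 54448 mm.
= 54.45 m.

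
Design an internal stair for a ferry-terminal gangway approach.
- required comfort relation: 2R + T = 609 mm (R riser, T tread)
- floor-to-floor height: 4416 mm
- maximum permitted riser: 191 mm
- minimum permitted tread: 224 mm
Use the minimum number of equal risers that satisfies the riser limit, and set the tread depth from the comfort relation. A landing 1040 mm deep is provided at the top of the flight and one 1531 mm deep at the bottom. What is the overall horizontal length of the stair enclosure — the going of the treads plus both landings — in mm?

⌈4416/191⌉ = 24 risers.
Riser R = 4416 / 24 = 184 mm, within the 191 mm limit.
T = 609 − 2·184 = 241 mm, which satisfies the 224 mm minimum.
24 risers give 23 treads; going = 23 × 241 = 5543 mm.
Enclosure = 5543 + 1040 + 1531 = 8114 mm.

8114 mm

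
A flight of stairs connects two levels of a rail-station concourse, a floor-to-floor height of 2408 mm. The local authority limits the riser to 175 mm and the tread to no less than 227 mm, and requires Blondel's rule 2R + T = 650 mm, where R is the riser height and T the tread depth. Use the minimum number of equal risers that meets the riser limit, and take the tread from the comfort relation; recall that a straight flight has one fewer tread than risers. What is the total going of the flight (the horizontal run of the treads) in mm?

3978 mm

2408 / 175 = 13.760 → round up to 14 risers.
Riser R = 2408 / 14 = 172 mm, within the 175 mm limit.
From 2R + T = 650: T = 650 − 344 = 306 mm.
Going = (14 − 1) × 306 = 3978 mm.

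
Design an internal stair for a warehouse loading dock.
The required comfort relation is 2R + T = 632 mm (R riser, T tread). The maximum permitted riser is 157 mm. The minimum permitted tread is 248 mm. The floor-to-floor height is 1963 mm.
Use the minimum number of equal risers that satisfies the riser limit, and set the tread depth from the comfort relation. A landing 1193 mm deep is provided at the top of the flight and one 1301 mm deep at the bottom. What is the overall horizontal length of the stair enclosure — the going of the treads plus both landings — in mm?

At most 157 each: 1963/157 = 12.50, giving 13 risers.
Riser R = 1963 / 13 = 151 mm, within the 157 mm limit.
From 2R + T = 632: T = 632 − 302 = 330 mm.
Going = (13 − 1) × 330 = 3960 mm.
Add landings: 3960 + 1193 + 1301 = 6454 mm.

6454 mm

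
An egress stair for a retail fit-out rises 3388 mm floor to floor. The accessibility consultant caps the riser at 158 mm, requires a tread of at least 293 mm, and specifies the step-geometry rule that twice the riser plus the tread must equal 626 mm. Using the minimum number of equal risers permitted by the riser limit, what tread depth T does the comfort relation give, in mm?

At most 158 each: 3388/158 = 21.44, giving 22 risers.
R = 3388 ÷ 22 = 154 mm.
T = 626 − 2·154 = 318 mm, which satisfies the 293 mm minimum.

318 mm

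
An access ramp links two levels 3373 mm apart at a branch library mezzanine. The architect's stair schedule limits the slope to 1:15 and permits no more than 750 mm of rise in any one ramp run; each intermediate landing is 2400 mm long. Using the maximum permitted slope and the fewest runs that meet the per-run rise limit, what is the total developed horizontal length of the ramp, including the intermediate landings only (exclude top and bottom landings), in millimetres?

3373 / 750 = 4.497 → round up to 5 ramp runs. That means 4 intermediate landings.
Horizontal run for 3373 mm of rise at 1:15 is 3373 × 15 = 50595 mm.
4 intermediate landings contribute 4 × 2400 = 9600 mm.
Total developed length = 50595 + 9600 = 60195 mm.

60195 mm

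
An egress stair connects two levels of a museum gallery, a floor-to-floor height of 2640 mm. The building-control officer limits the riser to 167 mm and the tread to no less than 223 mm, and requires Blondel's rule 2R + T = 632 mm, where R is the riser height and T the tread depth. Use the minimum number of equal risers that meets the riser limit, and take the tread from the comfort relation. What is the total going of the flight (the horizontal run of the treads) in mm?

4530 mm

2640 / 167 = 15.81, so 16 risers are needed.
Riser R = 2640 / 16 = 165 mm, within the 167 mm limit.
Tread T = 632 − 2 × 165 = 302 mm (≥ 223 mm).
Going = (16 − 1) × 302 = 4530 mm.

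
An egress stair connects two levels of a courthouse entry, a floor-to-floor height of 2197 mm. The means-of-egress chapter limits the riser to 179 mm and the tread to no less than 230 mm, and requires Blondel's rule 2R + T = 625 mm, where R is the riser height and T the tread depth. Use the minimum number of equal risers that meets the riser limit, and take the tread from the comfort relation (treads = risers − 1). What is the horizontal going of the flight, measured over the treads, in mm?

At most 179 each: 2197/179 = 12.27, giving 13 risers.
R = 2197 ÷ 13 = 169 mm.
T = 625 − 2·169 = 287 mm, which satisfies the 230 mm minimum.
Treads = 13 − 1 = 12; going = 12 × 287 = 3444 mm.

3444 mm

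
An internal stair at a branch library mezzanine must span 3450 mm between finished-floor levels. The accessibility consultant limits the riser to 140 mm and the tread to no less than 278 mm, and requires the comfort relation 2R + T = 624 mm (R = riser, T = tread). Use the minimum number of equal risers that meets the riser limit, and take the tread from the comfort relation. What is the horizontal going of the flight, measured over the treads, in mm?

8352 mm

At most 140 each: 3450/140 = 24.64, giving 25 risers.
Each riser is 3450/25 = 138 mm (≤ 140 mm).
Tread T = 624 − 2 × 138 = 348 mm (≥ 278 mm).
Treads = 25 − 1 = 24; going = 24 × 348 = 8352 mm.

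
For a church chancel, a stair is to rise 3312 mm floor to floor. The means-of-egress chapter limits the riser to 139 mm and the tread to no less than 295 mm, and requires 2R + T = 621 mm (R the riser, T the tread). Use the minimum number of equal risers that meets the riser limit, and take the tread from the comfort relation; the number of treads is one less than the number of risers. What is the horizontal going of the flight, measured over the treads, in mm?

3312 / 139 = 23.83, so 24 risers are needed.
Each riser is 3312/24 = 138 mm (≤ 139 mm).
From 2R + T = 621: T = 621 − 276 = 345 mm.
Treads = 24 − 1 = 23; going = 23 × 345 = 7935 mm.

7935 mm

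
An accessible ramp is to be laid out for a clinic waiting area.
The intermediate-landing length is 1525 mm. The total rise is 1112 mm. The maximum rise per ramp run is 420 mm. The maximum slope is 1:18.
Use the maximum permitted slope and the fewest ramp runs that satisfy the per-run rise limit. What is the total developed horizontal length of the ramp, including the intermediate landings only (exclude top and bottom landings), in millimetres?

1112 / 420 = 2.65, so 3 ramp runs are needed. That means 2 intermediate landings.
Ramp run (horizontal) at 1:18: 1112 × 18 = 20016 mm.
2 intermediate landings contribute 2 × 1525 = 3050 mm.
Developed length = 20016 + 3050 = 23066 mm.

23066 mm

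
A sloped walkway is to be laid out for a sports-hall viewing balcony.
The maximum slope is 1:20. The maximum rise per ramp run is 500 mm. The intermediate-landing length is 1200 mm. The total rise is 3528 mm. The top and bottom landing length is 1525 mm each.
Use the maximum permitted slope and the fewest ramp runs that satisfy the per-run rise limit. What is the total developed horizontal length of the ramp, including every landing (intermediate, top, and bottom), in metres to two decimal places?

3528 / 500 = 7.06, so 8 ramp runs are needed. That means 7 intermediate landings.
Horizontal run for 3528 mm of rise at 1:20 is 3528 × 20 = 70560 mm.
Intermediate landings: 7 × 1200 = 8400 mm.
Top and bottom landings: 2 × 1525 = 3050 mm.
Total = 70560 + 8400 + 3050 = 82010 mm.
= 82.01 m.

82.01 m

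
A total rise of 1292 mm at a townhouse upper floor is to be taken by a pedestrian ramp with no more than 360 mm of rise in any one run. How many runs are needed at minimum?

⌈1292/360⌉ = 4 ramp runs.

4 runs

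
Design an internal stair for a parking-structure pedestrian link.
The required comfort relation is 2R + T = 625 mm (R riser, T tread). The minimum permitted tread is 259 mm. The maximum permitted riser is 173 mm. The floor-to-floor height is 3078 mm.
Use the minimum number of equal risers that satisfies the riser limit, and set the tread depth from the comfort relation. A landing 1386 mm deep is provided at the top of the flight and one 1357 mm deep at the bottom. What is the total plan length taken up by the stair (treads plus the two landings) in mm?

7554 mm

3078 / 173 = 17.79, so 18 risers are needed.
R = 3078 ÷ 18 = 171 mm.
T = 625 − 2·171 = 283 mm, which satisfies the 259 mm minimum.
Going = (18 − 1) × 283 = 4811 mm.
Add landings: 4811 + 1386 + 1357 = 7554 mm.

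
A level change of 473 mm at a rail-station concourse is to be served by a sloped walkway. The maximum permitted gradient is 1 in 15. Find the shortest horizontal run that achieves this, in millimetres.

Run = rise × 15 = 473 × 15 = 7095 mm.

7095 mm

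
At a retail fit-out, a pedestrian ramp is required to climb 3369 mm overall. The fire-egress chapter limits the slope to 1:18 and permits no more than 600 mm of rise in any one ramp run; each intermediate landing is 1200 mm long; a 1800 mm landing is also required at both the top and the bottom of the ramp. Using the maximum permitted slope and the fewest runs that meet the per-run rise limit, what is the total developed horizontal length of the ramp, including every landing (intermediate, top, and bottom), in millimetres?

At most 600 each: 3369/600 = 5.62, giving 6 ramp runs. That means 5 intermediate landings.
Horizontal run for 3369 mm of rise at 1:18 is 3369 × 18 = 60642 mm.
Intermediate landings: 5 × 1200 = 6000 mm.
Top and bottom landings: 2 × 1800 = 3600 mm.
Total = 60642 + 6000 + 3600 = 70242 mm.

70242 mm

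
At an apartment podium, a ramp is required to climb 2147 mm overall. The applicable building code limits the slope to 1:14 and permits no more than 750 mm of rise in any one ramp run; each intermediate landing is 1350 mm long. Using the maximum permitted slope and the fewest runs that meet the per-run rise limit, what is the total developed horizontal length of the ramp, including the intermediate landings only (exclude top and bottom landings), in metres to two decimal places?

32.76 m

⌈2147/750⌉ = 3 ramp runs. That means 2 intermediate landings.
Ramp run (horizontal) at 1:14: 2147 × 14 = 30058 mm.
Intermediate landings: 2 × 1350 = 2700 mm.
Total developed length = 30058 + 2700 = 32758 mm.
= 32.76 m.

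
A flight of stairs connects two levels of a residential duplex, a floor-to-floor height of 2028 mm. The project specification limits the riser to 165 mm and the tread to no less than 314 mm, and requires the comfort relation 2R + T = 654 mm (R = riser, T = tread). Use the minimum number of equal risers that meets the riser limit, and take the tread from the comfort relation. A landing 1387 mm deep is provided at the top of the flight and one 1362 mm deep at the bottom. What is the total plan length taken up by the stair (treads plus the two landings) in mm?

6853 mm

At most 165 each: 2028/165 = 12.29, giving 13 risers.
R = 2028 ÷ 13 = 156 mm.
Tread T = 654 − 2 × 156 = 342 mm (≥ 314 mm).
Going = (13 − 1) × 342 = 4104 mm.
Add landings: 4104 + 1387 + 1362 = 6853 mm.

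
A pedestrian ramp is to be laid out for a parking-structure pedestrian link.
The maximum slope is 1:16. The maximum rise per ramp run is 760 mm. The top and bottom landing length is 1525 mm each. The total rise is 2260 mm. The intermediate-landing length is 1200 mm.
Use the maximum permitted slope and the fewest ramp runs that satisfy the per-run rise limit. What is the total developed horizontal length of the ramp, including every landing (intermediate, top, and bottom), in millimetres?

2260 / 760 = 2.974 → round up to 3 ramp runs. That means 2 intermediate landings.
Ramp run (horizontal) at 1:16: 2260 × 16 = 36160 mm.
Intermediate landings: 2 × 1200 = 2400 mm.
Top and bottom landings: 2 × 1525 = 3050 mm.
Total = 36160 + 2400 + 3050 = 41610 mm.

41610 mm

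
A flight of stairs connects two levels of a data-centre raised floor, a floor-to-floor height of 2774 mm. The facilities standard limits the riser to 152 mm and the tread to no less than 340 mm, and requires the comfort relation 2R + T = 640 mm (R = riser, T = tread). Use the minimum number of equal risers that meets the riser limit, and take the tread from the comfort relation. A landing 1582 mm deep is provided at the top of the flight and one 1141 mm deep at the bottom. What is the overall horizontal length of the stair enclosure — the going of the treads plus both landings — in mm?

8987 mm

2774 / 152 = 18.25, so 19 risers are needed.
Riser R = 2774 / 19 = 146 mm, within the 152 mm limit.
From 2R + T = 640: T = 640 − 292 = 348 mm.
Treads = 19 − 1 = 18; going = 18 × 348 = 6264 mm.
Enclosure = 6264 + 1582 + 1141 = 8987 mm.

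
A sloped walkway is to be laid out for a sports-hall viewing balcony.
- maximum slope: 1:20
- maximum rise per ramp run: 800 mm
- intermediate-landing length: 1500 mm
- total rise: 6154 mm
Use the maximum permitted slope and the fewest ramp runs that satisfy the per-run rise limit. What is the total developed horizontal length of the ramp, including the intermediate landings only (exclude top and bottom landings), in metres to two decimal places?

At most 800 each: 6154/800 = 7.69, giving 8 ramp runs. That means 7 intermediate landings.
Ramp run (horizontal) at 1:20: 6154 × 20 = 123080 mm.
7 intermediate landings contribute 7 × 1500 = 10500 mm.
Developed length = 123080 + 10500 = 133580 mm.
= 133.58 m.

133.58 m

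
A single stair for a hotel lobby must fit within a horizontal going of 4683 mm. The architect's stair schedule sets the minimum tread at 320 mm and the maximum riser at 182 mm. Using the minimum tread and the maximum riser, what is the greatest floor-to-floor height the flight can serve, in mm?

Treads that fit: ⌊4683 / 320⌋ = 14.
Risers = treads + 1 = 15.
Maximum height = 15 × 182 = 2730 mm.

2730 mm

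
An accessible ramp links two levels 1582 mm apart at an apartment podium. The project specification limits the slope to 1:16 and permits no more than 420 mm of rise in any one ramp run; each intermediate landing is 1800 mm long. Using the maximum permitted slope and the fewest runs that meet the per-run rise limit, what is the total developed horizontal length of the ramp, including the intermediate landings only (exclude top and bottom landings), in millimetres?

30712 mm

1582 / 420 = 3.77, so 4 ramp runs are needed. That means 3 intermediate landings.
Ramp run (horizontal) at 1:16: 1582 × 16 = 25312 mm.
Intermediate landings: 3 × 1800 = 5400 mm.
Total developed length = 25312 + 5400 = 30712 mm.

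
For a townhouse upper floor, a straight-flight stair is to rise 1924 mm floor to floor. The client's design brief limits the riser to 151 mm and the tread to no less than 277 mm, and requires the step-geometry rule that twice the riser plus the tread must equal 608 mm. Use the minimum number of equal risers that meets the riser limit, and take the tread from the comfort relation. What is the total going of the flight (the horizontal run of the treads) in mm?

At most 151 each: 1924/151 = 12.74, giving 13 risers.
Riser R = 1924 / 13 = 148 mm, within the 151 mm limit.
T = 608 − 2·148 = 312 mm, which satisfies the 277 mm minimum.
13 risers give 12 treads; going = 12 × 312 = 3744 mm.

3744 mm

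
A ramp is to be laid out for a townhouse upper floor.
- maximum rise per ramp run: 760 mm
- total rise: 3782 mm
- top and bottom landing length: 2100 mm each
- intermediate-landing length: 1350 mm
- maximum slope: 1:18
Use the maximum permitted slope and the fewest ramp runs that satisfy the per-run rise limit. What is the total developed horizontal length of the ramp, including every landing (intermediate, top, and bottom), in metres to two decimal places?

3782 / 760 = 4.976 → round up to 5 ramp runs. That means 4 intermediate landings.
Horizontal run for 3782 mm of rise at 1:18 is 3782 × 18 = 68076 mm.
4 intermediate landings contribute 4 × 1350 = 5400 mm.
Top and bottom landings: 2 × 2100 = 4200 mm.
Total = 68076 + 5400 + 4200 = 77676 mm.
= 77.68 m.

77.68 m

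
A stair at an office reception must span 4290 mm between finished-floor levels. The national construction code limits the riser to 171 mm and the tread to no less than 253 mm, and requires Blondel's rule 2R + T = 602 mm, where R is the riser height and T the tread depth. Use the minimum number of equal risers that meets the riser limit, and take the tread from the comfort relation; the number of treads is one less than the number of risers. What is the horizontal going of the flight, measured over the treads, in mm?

⌈4290/171⌉ = 26 risers.
Riser R = 4290 / 26 = 165 mm, within the 171 mm limit.
Tread T = 602 − 2 × 165 = 272 mm (≥ 253 mm).
Treads = 26 − 1 = 25; going = 25 × 272 = 6800 mm.

6800 mm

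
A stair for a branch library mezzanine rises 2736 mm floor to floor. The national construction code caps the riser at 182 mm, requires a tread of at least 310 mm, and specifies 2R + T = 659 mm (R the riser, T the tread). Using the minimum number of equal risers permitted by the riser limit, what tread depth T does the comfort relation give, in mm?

⌈2736/182⌉ = 16 risers.
Each riser is 2736/16 = 171 mm (≤ 182 mm).
Tread T = 659 − 2 × 171 = 317 mm (≥ 310 mm).

317 mm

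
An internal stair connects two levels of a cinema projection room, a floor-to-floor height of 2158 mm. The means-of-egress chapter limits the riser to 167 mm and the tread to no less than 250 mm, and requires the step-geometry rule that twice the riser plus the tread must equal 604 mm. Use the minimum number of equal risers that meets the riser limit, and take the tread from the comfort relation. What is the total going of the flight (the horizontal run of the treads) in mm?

2158 / 167 = 12.922 → round up to 13 risers.
R = 2158 ÷ 13 = 166 mm.
From 2R + T = 604: T = 604 − 332 = 272 mm.
Going = (13 − 1) × 272 = 3264 mm.

3264 mm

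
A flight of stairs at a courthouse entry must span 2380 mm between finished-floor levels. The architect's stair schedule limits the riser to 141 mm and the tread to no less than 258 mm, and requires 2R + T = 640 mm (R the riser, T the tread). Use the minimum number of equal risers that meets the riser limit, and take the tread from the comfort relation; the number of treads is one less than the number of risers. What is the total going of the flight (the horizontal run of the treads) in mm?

5760 mm

2380 / 141 = 16.88, so 17 risers are needed.
R = 2380 ÷ 17 = 140 mm.
Tread T = 640 − 2 × 140 = 360 mm (≥ 258 mm).
Going = (17 − 1) × 360 = 5760 mm.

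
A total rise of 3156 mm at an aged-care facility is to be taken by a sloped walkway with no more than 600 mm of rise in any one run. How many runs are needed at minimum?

6 runs

3156 / 600 = 5.26, so 6 ramp runs are needed.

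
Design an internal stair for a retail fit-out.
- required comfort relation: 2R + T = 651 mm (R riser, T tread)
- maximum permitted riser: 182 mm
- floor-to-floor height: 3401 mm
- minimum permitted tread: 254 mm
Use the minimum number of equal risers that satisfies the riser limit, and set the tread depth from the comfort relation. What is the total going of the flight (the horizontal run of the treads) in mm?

5274 mm

At most 182 each: 3401/182 = 18.69, giving 19 risers.
R = 3401 ÷ 19 = 179 mm.
From 2R + T = 651: T = 651 − 358 = 293 mm.
Going = (19 − 1) × 293 = 5274 mm.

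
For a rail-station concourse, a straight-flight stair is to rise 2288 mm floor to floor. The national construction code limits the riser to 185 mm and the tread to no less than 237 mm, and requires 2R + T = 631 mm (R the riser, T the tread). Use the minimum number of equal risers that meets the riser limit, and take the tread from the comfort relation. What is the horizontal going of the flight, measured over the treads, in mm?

3348 mm

At most 185 each: 2288/185 = 12.37, giving 13 risers.
Riser R = 2288 / 13 = 176 mm, within the 185 mm limit.
From 2R + T = 631: T = 631 − 352 = 279 mm.
Going = (13 − 1) × 279 = 3348 mm.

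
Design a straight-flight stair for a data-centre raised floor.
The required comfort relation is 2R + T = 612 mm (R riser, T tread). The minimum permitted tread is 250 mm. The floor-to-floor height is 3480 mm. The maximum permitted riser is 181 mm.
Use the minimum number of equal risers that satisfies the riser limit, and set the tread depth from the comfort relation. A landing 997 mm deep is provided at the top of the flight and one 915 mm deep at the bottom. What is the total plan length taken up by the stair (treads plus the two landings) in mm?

6928 mm

At most 181 each: 3480/181 = 19.23, giving 20 risers.
Riser R = 3480 / 20 = 174 mm, within the 181 mm limit.
T = 612 − 2·174 = 264 mm, which satisfies the 250 mm minimum.
20 risers give 19 treads; going = 19 × 264 = 5016 mm.
Enclosure = 5016 + 997 + 915 = 6928 mm.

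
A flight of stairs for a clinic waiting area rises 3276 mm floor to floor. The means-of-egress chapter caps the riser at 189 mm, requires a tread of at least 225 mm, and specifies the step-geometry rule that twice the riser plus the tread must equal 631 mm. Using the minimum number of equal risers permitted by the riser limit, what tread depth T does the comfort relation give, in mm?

At most 189 each: 3276/189 = 17.33, giving 18 risers.
Riser R = 3276 / 18 = 182 mm, within the 189 mm limit.
Tread T = 631 − 2 × 182 = 267 mm (≥ 225 mm).

267 mm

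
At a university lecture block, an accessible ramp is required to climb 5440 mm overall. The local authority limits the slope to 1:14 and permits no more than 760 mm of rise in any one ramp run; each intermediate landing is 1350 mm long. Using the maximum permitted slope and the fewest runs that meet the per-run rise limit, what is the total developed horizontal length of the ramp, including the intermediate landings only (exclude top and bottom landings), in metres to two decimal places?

⌈5440/760⌉ = 8 ramp runs. That means 7 intermediate landings.
Horizontal run for 5440 mm of rise at 1:14 is 5440 × 14 = 76160 mm.
7 intermediate landings contribute 7 × 1350 = 9450 mm.
Developed length = 76160 + 9450 = 85610 mm.
= 85.61 m.

85.61 m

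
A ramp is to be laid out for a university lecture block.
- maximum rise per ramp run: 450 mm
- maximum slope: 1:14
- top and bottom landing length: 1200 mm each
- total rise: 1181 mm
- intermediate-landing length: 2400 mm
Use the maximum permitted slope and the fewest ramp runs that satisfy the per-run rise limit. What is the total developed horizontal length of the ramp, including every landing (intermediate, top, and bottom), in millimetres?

23734 mm

At most 450 each: 1181/450 = 2.62, giving 3 ramp runs. That means 2 intermediate landings.
Horizontal run for 1181 mm of rise at 1:14 is 1181 × 14 = 16534 mm.
2 intermediate landings contribute 2 × 2400 = 4800 mm.
Top and bottom landings: 2 × 1200 = 2400 mm.
Total = 16534 + 4800 + 2400 = 23734 mm.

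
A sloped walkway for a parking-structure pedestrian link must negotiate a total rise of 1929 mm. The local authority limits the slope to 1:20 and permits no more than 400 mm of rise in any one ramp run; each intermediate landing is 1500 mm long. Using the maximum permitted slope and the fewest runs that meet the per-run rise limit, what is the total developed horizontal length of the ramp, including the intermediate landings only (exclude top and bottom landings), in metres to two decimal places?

44.58 m

⌈1929/400⌉ = 5 ramp runs. That means 4 intermediate landings.
Horizontal run for 1929 mm of rise at 1:20 is 1929 × 20 = 38580 mm.
Intermediate landings: 4 × 1500 = 6000 mm.
Developed length = 38580 + 6000 = 44580 mm.
= 44.58 m.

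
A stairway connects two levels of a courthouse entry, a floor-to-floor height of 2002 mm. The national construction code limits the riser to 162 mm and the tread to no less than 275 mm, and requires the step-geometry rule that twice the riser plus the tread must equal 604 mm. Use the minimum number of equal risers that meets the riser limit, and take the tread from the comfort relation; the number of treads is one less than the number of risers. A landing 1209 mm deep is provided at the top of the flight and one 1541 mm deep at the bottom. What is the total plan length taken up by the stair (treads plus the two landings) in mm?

2002 / 162 = 12.36, so 13 risers are needed.
Each riser is 2002/13 = 154 mm (≤ 162 mm).
T = 604 − 2·154 = 296 mm, which satisfies the 275 mm minimum.
Treads = 13 − 1 = 12; going = 12 × 296 = 3552 mm.
Add landings: 3552 + 1209 + 1541 = 6302 mm.

6302 mm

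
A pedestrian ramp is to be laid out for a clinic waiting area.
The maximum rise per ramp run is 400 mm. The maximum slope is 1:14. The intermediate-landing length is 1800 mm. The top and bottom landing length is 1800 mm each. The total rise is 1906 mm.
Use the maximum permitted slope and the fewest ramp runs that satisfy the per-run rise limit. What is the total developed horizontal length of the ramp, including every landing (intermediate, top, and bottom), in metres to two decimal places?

37.48 m

1906 / 400 = 4.76, so 5 ramp runs are needed. That means 4 intermediate landings.
Ramp run (horizontal) at 1:14: 1906 × 14 = 26684 mm.
Intermediate landings: 4 × 1800 = 7200 mm.
Top and bottom landings: 2 × 1800 = 3600 mm.
Total = 26684 + 7200 + 3600 = 37484 mm.
= 37.48 m.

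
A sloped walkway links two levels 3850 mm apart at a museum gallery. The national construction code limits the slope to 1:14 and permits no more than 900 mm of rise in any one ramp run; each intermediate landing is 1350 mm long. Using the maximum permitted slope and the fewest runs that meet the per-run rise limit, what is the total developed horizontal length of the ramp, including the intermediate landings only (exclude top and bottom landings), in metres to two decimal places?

59.30 m

At most 900 each: 3850/900 = 4.28, giving 5 ramp runs. That means 4 intermediate landings.
Horizontal run for 3850 mm of rise at 1:14 is 3850 × 14 = 53900 mm.
Intermediate landings: 4 × 1350 = 5400 mm.
Developed length = 53900 + 5400 = 59300 mm.
= 59.30 m.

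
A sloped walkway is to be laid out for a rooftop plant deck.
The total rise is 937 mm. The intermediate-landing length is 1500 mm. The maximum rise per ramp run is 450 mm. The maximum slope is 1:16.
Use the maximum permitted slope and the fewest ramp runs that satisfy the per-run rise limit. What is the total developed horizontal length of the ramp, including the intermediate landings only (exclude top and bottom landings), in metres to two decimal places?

937 / 450 = 2.082 → round up to 3 ramp runs. That means 2 intermediate landings.
Ramp run (horizontal) at 1:16: 937 × 16 = 14992 mm.
2 intermediate landings contribute 2 × 1500 = 3000 mm.
Total developed length = 14992 + 3000 = 17992 mm.
= 17.99 m.

17.99 m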